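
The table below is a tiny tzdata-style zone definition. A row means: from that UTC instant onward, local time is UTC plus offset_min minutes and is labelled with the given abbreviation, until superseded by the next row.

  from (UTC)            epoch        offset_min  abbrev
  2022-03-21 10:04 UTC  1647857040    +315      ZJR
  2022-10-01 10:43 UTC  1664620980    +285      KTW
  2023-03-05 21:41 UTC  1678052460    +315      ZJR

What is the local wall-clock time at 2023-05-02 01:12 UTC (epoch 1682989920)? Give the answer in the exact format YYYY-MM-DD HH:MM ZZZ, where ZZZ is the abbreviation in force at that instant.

Query: 2023-05-02 01:12 UTC
Rule 3/3 (ZJR, +05:15): 2023-03-05 21:41 UTC ≤ query < +∞
1·60 + 12 + 315 = 387 min
387 = 0·1440 + 387; 387 = 6·60 + 27 → 06:27, same day
→ 2023-05-02 06:27 ZJR

2023-05-02 06:27 ZJR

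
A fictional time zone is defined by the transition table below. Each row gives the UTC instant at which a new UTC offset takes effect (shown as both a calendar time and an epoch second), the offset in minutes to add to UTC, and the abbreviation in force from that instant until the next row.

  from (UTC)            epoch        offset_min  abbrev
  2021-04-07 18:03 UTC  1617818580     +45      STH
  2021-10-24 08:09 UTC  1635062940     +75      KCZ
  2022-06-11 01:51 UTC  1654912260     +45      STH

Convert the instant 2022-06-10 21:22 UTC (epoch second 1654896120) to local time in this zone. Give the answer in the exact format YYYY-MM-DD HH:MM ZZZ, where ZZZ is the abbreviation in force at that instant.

Query: 2022-06-10 21:22 UTC
Rule 2/3 (KCZ, +01:15): 2021-10-24 08:09 UTC ≤ query < 2022-06-11 01:51 UTC
21·60 + 22 + 75 = 1357 min
1357 = 0·1440 + 1357; 1357 = 22·60 + 37 → 22:37, same day
→ 2022-06-10 22:37 KCZ

2022-06-10 22:37 KCZ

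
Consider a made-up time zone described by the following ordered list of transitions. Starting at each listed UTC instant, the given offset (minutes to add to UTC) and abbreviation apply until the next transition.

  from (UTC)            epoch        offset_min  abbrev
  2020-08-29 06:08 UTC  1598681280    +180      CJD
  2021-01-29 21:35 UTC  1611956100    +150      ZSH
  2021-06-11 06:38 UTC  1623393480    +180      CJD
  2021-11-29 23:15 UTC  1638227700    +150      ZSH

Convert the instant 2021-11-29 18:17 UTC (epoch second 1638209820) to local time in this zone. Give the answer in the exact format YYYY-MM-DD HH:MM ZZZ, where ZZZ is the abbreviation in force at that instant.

2021-11-29 21:17 CJD

Query: 2021-11-29 18:17 UTC
Rule 3/4 (CJD, +03:00): 2021-06-11 06:38 UTC ≤ query < 2021-11-29 23:15 UTC
18·60 + 17 + 180 = 1277 min
1277 = 0·1440 + 1277; 1277 = 21·60 + 17 → 21:17, same day
→ 2021-11-29 21:17 CJD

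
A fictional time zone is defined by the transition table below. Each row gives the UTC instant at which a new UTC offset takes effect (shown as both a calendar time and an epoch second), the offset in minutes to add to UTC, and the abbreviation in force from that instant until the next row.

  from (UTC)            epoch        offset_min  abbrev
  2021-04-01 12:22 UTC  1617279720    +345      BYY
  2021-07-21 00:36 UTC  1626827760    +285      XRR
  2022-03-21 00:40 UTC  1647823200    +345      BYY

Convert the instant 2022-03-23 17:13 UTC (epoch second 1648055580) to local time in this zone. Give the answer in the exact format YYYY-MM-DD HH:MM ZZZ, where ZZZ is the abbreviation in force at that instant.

Query: 2022-03-23 17:13 UTC
Rule 3/3 (BYY, +05:45): 2022-03-21 00:40 UTC ≤ query < +∞
17·60 + 13 + 345 = 1378 min
1378 = 0·1440 + 1378; 1378 = 22·60 + 58 → 22:58, same day
→ 2022-03-23 22:58 BYY

2022-03-23 22:58 BYY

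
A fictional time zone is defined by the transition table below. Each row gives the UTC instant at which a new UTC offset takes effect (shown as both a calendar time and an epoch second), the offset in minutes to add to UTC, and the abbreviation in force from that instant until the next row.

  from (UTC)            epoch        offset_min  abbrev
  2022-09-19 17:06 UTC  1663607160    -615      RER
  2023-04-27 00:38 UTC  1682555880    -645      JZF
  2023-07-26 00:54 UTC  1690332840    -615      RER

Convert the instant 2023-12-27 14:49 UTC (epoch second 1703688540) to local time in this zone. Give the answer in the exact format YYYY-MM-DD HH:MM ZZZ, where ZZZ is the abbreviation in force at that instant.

2023-12-27 04:34 RER

Query: 2023-12-27 14:49 UTC
Rule 3/3 (RER, -10:15): 2023-07-26 00:54 UTC ≤ query < +∞
14·60 + 49 - 615 = 274 min
274 = 0·1440 + 274; 274 = 4·60 + 34 → 04:34, same day
→ 2023-12-27 04:34 RER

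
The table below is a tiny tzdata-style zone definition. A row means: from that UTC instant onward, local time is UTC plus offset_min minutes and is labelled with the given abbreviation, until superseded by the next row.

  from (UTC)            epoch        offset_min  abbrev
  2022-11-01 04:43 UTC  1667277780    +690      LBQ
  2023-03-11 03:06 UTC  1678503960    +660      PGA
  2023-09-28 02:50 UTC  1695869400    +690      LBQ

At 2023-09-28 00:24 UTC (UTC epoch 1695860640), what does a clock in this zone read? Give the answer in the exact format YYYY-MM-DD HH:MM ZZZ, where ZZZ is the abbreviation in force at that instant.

Query: 2023-09-28 00:24 UTC
Rule 2/3 (PGA, +11:00): 2023-03-11 03:06 UTC ≤ query < 2023-09-28 02:50 UTC
0·60 + 24 + 660 = 684 min
684 = 0·1440 + 684; 684 = 11·60 + 24 → 11:24, same day
→ 2023-09-28 11:24 PGA

2023-09-28 11:24 PGA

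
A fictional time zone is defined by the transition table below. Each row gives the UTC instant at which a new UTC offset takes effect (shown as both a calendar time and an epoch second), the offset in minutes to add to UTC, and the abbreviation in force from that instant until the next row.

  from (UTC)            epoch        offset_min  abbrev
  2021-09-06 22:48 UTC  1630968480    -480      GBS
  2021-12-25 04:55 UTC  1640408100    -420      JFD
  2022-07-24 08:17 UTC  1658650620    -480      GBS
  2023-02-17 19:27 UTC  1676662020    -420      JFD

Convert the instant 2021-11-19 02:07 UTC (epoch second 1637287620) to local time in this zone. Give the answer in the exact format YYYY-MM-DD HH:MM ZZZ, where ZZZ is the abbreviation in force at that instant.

2021-11-18 18:07 GBS

Query: 2021-11-19 02:07 UTC
Rule 1/4 (GBS, -08:00): 2021-09-06 22:48 UTC ≤ query < 2021-12-25 04:55 UTC
2·60 + 7 - 480 = -353 min
-353 = -1·1440 + 1087; 1087 = 18·60 + 7 → 18:07, 2021-11-19 - 1 day = 2021-11-18
→ 2021-11-18 18:07 GBS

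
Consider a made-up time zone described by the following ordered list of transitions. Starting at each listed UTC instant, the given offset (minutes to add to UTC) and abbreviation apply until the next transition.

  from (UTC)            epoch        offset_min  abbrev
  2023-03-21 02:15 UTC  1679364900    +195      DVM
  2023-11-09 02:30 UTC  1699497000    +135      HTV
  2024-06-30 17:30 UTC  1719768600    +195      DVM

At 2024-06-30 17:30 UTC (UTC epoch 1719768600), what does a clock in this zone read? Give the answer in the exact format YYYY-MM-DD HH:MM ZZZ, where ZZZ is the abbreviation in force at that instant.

2024-06-30 20:45 DVM

Query: 2024-06-30 17:30 UTC
Rule 3/3 (DVM, +03:15): 2024-06-30 17:30 UTC ≤ query < +∞
17·60 + 30 + 195 = 1245 min
1245 = 0·1440 + 1245; 1245 = 20·60 + 45 → 20:45, same day
→ 2024-06-30 20:45 DVM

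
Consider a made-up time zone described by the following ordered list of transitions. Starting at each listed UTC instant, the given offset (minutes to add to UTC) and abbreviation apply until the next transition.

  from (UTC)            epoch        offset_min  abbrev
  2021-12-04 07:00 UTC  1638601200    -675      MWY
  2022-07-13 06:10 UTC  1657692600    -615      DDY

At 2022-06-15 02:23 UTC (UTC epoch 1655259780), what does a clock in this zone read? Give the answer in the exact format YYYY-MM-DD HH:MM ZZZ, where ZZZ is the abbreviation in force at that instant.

2022-06-14 15:08 MWY

Query: 2022-06-15 02:23 UTC
Rule 1/2 (MWY, -11:15): 2021-12-04 07:00 UTC ≤ query < 2022-07-13 06:10 UTC
2·60 + 23 - 675 = -532 min
-532 = -1·1440 + 908; 908 = 15·60 + 8 → 15:08, 2022-06-15 - 1 day = 2022-06-14
→ 2022-06-14 15:08 MWY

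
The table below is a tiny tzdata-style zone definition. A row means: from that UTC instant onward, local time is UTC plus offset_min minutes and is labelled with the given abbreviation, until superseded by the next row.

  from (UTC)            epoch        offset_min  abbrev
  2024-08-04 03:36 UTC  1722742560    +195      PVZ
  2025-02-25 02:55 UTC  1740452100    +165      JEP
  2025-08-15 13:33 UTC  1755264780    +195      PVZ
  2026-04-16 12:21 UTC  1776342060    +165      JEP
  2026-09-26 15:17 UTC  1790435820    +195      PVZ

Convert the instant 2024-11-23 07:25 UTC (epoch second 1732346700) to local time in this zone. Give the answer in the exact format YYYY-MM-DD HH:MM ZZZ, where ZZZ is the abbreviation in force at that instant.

2024-11-23 10:40 PVZ

Query: 2024-11-23 07:25 UTC
Rule 1/5 (PVZ, +03:15): 2024-08-04 03:36 UTC ≤ query < 2025-02-25 02:55 UTC
7·60 + 25 + 195 = 640 min
640 = 0·1440 + 640; 640 = 10·60 + 40 → 10:40, same day
→ 2024-11-23 10:40 PVZ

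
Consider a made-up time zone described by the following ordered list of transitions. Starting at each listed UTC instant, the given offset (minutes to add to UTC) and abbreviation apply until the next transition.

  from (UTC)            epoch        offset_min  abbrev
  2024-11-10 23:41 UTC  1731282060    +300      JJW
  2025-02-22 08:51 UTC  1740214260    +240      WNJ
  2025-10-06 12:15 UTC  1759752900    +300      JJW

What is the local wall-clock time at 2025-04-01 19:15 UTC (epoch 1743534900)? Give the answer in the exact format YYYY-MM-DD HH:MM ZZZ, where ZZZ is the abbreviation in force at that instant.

2025-04-01 23:15 WNJ

Query: 2025-04-01 19:15 UTC
Rule 2/3 (WNJ, +04:00): 2025-02-22 08:51 UTC ≤ query < 2025-10-06 12:15 UTC
19·60 + 15 + 240 = 1395 min
1395 = 0·1440 + 1395; 1395 = 23·60 + 15 → 23:15, same day
→ 2025-04-01 23:15 WNJ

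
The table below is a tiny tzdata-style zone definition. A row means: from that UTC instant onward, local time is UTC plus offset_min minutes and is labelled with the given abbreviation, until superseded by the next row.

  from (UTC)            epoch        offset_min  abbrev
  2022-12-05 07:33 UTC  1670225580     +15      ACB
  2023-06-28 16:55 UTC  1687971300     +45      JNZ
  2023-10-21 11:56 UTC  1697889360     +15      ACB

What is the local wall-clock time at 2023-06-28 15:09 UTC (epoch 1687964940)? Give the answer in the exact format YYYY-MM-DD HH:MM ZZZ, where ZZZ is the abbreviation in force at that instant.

2023-06-28 15:24 ACB

Query: 2023-06-28 15:09 UTC
Rule 1/3 (ACB, +00:15): 2022-12-05 07:33 UTC ≤ query < 2023-06-28 16:55 UTC
15·60 + 9 + 15 = 924 min
924 = 0·1440 + 924; 924 = 15·60 + 24 → 15:24, same day
→ 2023-06-28 15:24 ACB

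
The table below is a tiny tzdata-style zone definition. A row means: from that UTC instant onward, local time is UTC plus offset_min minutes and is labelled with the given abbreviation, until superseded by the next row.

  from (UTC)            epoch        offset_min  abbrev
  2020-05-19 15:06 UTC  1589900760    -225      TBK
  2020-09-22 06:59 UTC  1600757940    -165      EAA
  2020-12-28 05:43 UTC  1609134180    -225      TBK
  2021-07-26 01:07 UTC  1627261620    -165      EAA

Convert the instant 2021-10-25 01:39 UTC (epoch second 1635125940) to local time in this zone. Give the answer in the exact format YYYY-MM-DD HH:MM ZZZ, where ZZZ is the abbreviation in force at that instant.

2021-10-24 22:54 EAA

Query: 2021-10-25 01:39 UTC
Rule 4/4 (EAA, -02:45): 2021-07-26 01:07 UTC ≤ query < +∞
1·60 + 39 - 165 = -66 min
-66 = -1·1440 + 1374; 1374 = 22·60 + 54 → 22:54, 2021-10-25 - 1 day = 2021-10-24
→ 2021-10-24 22:54 EAA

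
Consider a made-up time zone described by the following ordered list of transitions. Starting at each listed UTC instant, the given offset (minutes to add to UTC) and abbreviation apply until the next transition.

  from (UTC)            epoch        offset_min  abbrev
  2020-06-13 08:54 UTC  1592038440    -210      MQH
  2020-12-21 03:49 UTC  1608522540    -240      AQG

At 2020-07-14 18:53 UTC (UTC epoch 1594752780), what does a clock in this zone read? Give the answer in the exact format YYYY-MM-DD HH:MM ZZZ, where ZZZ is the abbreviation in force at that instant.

Query: 2020-07-14 18:53 UTC
Rule 1/2 (MQH, -03:30): 2020-06-13 08:54 UTC ≤ query < 2020-12-21 03:49 UTC
18·60 + 53 - 210 = 923 min
923 = 0·1440 + 923; 923 = 15·60 + 23 → 15:23, same day
→ 2020-07-14 15:23 MQH

2020-07-14 15:23 MQH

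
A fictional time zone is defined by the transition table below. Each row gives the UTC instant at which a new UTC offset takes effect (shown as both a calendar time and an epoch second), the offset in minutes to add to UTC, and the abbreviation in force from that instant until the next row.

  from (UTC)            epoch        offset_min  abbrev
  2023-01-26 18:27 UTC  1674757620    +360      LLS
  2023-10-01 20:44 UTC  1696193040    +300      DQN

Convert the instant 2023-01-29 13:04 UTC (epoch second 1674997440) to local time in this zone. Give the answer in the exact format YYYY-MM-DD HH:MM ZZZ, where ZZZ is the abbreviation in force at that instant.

Query: 2023-01-29 13:04 UTC
Rule 1/2 (LLS, +06:00): 2023-01-26 18:27 UTC ≤ query < 2023-10-01 20:44 UTC
13·60 + 4 + 360 = 1144 min
1144 = 0·1440 + 1144; 1144 = 19·60 + 4 → 19:04, same day
→ 2023-01-29 19:04 LLS

2023-01-29 19:04 LLS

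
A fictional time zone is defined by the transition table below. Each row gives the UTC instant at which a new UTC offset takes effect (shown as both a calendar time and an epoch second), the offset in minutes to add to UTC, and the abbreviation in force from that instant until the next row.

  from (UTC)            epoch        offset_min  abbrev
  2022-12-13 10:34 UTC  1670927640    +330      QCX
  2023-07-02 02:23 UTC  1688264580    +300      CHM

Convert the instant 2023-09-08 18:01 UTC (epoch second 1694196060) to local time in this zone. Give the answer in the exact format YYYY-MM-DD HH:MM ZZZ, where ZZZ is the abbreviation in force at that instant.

Query: 2023-09-08 18:01 UTC
Rule 2/2 (CHM, +05:00): 2023-07-02 02:23 UTC ≤ query < +∞
18·60 + 1 + 300 = 1381 min
1381 = 0·1440 + 1381; 1381 = 23·60 + 1 → 23:01, same day
→ 2023-09-08 23:01 CHM

2023-09-08 23:01 CHM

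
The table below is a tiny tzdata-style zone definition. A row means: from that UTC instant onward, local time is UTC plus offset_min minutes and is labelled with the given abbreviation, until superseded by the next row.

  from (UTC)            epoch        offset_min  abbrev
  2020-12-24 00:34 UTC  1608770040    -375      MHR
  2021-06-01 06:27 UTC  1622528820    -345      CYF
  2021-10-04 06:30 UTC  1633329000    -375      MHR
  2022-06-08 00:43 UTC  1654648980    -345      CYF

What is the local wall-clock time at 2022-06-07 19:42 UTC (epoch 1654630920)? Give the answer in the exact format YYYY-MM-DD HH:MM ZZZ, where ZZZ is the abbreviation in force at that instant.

Query: 2022-06-07 19:42 UTC
Rule 3/4 (MHR, -06:15): 2021-10-04 06:30 UTC ≤ query < 2022-06-08 00:43 UTC
19·60 + 42 - 375 = 807 min
807 = 0·1440 + 807; 807 = 13·60 + 27 → 13:27, same day
→ 2022-06-07 13:27 MHR

2022-06-07 13:27 MHR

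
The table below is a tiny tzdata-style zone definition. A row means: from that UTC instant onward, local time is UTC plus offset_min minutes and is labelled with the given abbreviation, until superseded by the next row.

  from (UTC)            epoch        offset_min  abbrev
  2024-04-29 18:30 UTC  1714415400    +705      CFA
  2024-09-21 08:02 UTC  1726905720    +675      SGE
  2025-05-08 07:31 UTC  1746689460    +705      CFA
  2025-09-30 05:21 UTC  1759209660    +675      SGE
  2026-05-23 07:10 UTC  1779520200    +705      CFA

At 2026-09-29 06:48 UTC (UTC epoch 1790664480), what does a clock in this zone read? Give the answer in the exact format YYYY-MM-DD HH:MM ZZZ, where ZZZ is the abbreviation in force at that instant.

2026-09-29 18:33 CFA

Query: 2026-09-29 06:48 UTC
Rule 5/5 (CFA, +11:45): 2026-05-23 07:10 UTC ≤ query < +∞
6·60 + 48 + 705 = 1113 min
1113 = 0·1440 + 1113; 1113 = 18·60 + 33 → 18:33, same day
→ 2026-09-29 18:33 CFA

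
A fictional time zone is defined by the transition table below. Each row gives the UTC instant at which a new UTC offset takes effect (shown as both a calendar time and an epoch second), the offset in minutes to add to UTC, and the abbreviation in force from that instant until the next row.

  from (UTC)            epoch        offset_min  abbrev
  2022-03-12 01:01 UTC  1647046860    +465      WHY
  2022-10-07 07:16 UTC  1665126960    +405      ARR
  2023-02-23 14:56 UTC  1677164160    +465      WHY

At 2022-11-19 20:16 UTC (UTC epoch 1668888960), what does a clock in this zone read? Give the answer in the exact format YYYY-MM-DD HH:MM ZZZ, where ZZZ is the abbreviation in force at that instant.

2022-11-20 03:01 ARR

Query: 2022-11-19 20:16 UTC
Rule 2/3 (ARR, +06:45): 2022-10-07 07:16 UTC ≤ query < 2023-02-23 14:56 UTC
20·60 + 16 + 405 = 1621 min
1621 = 1·1440 + 181; 181 = 3·60 + 1 → 03:01, 2022-11-19 + 1 day = 2022-11-20
→ 2022-11-20 03:01 ARR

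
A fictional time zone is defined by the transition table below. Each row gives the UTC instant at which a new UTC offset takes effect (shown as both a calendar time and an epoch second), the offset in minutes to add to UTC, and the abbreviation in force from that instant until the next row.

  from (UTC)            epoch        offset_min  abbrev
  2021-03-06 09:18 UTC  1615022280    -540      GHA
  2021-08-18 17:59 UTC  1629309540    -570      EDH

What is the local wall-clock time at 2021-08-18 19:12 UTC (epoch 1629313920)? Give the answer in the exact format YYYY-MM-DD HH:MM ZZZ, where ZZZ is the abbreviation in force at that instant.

Query: 2021-08-18 19:12 UTC
Rule 2/2 (EDH, -09:30): 2021-08-18 17:59 UTC ≤ query < +∞
19·60 + 12 - 570 = 582 min
582 = 0·1440 + 582; 582 = 9·60 + 42 → 09:42, same day
→ 2021-08-18 09:42 EDH

2021-08-18 09:42 EDH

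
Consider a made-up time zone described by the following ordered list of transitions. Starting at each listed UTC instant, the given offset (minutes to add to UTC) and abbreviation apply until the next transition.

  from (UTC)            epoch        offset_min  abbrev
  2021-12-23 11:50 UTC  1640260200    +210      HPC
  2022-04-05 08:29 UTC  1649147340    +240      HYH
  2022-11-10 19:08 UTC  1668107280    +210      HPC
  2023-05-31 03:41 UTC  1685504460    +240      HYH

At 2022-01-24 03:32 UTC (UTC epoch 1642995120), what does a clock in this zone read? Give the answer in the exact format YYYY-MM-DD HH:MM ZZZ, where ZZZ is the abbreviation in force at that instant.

Query: 2022-01-24 03:32 UTC
Rule 1/4 (HPC, +03:30): 2021-12-23 11:50 UTC ≤ query < 2022-04-05 08:29 UTC
3·60 + 32 + 210 = 422 min
422 = 0·1440 + 422; 422 = 7·60 + 2 → 07:02, same day
→ 2022-01-24 07:02 HPC

2022-01-24 07:02 HPC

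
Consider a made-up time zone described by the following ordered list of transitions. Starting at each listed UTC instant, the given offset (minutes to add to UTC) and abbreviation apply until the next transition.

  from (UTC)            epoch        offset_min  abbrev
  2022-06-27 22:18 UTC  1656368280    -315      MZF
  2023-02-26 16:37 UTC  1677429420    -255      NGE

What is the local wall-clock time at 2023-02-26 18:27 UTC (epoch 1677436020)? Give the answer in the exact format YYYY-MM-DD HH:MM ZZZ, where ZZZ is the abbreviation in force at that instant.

Query: 2023-02-26 18:27 UTC
Rule 2/2 (NGE, -04:15): 2023-02-26 16:37 UTC ≤ query < +∞
18·60 + 27 - 255 = 852 min
852 = 0·1440 + 852; 852 = 14·60 + 12 → 14:12, same day
→ 2023-02-26 14:12 NGE

2023-02-26 14:12 NGE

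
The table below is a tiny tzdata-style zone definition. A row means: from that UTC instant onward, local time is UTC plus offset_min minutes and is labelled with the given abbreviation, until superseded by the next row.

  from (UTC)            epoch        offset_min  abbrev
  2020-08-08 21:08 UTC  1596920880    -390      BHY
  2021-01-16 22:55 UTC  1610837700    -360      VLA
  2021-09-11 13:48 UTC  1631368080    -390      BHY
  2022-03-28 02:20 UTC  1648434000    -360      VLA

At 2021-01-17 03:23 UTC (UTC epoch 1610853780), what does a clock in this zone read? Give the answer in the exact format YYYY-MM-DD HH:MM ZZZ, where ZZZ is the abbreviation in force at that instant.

2021-01-16 21:23 VLA

Query: 2021-01-17 03:23 UTC
Rule 2/4 (VLA, -06:00): 2021-01-16 22:55 UTC ≤ query < 2021-09-11 13:48 UTC
3·60 + 23 - 360 = -157 min
-157 = -1·1440 + 1283; 1283 = 21·60 + 23 → 21:23, 2021-01-17 - 1 day = 2021-01-16
→ 2021-01-16 21:23 VLA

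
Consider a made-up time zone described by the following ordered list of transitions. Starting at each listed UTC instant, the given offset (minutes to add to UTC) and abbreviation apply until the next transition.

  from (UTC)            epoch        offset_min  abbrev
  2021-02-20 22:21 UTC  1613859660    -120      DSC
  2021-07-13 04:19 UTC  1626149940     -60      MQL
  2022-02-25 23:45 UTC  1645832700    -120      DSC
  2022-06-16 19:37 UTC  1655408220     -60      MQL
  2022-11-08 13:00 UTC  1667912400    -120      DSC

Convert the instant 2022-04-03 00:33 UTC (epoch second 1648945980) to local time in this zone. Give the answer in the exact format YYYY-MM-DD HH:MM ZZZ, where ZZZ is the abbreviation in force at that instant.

2022-04-02 22:33 DSC

Query: 2022-04-03 00:33 UTC
Rule 3/5 (DSC, -02:00): 2022-02-25 23:45 UTC ≤ query < 2022-06-16 19:37 UTC
0·60 + 33 - 120 = -87 min
-87 = -1·1440 + 1353; 1353 = 22·60 + 33 → 22:33, 2022-04-03 - 1 day = 2022-04-02
→ 2022-04-02 22:33 DSC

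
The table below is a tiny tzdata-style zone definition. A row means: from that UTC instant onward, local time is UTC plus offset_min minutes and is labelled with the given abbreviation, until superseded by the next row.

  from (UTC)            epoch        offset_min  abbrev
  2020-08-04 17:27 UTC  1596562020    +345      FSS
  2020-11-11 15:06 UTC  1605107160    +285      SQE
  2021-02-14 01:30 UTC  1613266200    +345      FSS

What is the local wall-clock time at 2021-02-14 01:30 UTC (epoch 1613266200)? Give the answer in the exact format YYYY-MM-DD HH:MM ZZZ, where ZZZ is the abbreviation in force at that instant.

2021-02-14 07:15 FSS

Query: 2021-02-14 01:30 UTC
Rule 3/3 (FSS, +05:45): 2021-02-14 01:30 UTC ≤ query < +∞
1·60 + 30 + 345 = 435 min
435 = 0·1440 + 435; 435 = 7·60 + 15 → 07:15, same day
→ 2021-02-14 07:15 FSS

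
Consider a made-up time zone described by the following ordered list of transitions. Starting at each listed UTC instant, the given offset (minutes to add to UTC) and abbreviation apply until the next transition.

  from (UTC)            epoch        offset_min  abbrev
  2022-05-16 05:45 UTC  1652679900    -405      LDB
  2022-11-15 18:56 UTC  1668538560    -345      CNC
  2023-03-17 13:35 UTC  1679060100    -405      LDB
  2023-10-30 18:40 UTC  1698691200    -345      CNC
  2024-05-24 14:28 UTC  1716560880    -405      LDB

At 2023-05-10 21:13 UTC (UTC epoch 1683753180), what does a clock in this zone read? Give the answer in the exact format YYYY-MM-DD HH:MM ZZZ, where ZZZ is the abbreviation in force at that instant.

Query: 2023-05-10 21:13 UTC
Rule 3/5 (LDB, -06:45): 2023-03-17 13:35 UTC ≤ query < 2023-10-30 18:40 UTC
21·60 + 13 - 405 = 868 min
868 = 0·1440 + 868; 868 = 14·60 + 28 → 14:28, same day
→ 2023-05-10 14:28 LDB

2023-05-10 14:28 LDB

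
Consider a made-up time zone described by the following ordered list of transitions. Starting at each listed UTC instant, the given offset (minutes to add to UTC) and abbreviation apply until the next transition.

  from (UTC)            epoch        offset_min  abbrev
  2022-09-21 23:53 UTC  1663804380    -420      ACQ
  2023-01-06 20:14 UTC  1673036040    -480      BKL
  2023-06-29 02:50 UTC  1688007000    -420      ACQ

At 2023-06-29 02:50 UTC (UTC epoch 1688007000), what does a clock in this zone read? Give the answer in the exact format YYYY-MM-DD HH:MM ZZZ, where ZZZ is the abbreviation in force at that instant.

Query: 2023-06-29 02:50 UTC
Rule 3/3 (ACQ, -07:00): 2023-06-29 02:50 UTC ≤ query < +∞
2·60 + 50 - 420 = -250 min
-250 = -1·1440 + 1190; 1190 = 19·60 + 50 → 19:50, 2023-06-29 - 1 day = 2023-06-28
→ 2023-06-28 19:50 ACQ

2023-06-28 19:50 ACQ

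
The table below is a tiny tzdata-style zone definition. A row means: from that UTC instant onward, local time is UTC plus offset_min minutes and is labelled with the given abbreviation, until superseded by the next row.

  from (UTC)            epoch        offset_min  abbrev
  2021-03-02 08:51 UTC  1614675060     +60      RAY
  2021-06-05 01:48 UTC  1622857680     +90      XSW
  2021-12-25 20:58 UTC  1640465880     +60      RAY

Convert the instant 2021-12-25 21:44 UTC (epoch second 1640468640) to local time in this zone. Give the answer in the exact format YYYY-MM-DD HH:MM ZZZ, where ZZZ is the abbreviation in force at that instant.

2021-12-25 22:44 RAY

Query: 2021-12-25 21:44 UTC
Rule 3/3 (RAY, +01:00): 2021-12-25 20:58 UTC ≤ query < +∞
21·60 + 44 + 60 = 1364 min
1364 = 0·1440 + 1364; 1364 = 22·60 + 44 → 22:44, same day
→ 2021-12-25 22:44 RAY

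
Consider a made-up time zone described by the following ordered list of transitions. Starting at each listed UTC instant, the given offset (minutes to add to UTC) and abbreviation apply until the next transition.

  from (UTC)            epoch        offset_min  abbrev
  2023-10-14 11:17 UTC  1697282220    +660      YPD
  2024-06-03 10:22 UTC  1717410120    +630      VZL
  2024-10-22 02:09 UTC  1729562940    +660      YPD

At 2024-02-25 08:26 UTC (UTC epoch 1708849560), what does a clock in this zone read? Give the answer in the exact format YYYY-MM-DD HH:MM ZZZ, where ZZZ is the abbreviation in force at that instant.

Query: 2024-02-25 08:26 UTC
Rule 1/3 (YPD, +11:00): 2023-10-14 11:17 UTC ≤ query < 2024-06-03 10:22 UTC
8·60 + 26 + 660 = 1166 min
1166 = 0·1440 + 1166; 1166 = 19·60 + 26 → 19:26, same day
→ 2024-02-25 19:26 YPD

2024-02-25 19:26 YPD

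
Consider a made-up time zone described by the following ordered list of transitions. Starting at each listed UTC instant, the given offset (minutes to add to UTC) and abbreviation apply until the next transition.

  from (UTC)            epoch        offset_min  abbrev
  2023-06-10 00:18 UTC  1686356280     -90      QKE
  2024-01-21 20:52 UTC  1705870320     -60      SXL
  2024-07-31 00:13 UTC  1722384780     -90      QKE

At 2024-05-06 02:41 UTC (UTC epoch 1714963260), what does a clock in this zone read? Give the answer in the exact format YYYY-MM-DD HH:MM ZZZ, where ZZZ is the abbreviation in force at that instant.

2024-05-06 01:41 SXL

Query: 2024-05-06 02:41 UTC
Rule 2/3 (SXL, -01:00): 2024-01-21 20:52 UTC ≤ query < 2024-07-31 00:13 UTC
2·60 + 41 - 60 = 101 min
101 = 0·1440 + 101; 101 = 1·60 + 41 → 01:41, same day
→ 2024-05-06 01:41 SXL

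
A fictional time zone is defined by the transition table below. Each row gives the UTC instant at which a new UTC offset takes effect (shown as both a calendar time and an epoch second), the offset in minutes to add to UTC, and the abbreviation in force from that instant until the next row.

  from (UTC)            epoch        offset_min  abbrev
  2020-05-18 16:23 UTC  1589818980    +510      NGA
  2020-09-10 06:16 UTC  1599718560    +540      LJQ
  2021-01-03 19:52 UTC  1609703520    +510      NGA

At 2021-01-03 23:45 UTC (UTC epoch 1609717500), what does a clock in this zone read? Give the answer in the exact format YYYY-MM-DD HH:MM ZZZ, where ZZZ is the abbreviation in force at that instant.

Query: 2021-01-03 23:45 UTC
Rule 3/3 (NGA, +08:30): 2021-01-03 19:52 UTC ≤ query < +∞
23·60 + 45 + 510 = 1935 min
1935 = 1·1440 + 495; 495 = 8·60 + 15 → 08:15, 2021-01-03 + 1 day = 2021-01-04
→ 2021-01-04 08:15 NGA

2021-01-04 08:15 NGA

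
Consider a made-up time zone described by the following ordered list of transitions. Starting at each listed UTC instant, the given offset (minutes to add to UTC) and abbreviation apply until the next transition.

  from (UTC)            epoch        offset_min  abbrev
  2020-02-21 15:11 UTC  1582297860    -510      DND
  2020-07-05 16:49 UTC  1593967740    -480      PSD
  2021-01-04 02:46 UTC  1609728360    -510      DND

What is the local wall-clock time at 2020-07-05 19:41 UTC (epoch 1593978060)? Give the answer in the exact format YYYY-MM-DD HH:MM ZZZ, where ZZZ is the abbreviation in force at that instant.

Query: 2020-07-05 19:41 UTC
Rule 2/3 (PSD, -08:00): 2020-07-05 16:49 UTC ≤ query < 2021-01-04 02:46 UTC
19·60 + 41 - 480 = 701 min
701 = 0·1440 + 701; 701 = 11·60 + 41 → 11:41, same day
→ 2020-07-05 11:41 PSD

2020-07-05 11:41 PSD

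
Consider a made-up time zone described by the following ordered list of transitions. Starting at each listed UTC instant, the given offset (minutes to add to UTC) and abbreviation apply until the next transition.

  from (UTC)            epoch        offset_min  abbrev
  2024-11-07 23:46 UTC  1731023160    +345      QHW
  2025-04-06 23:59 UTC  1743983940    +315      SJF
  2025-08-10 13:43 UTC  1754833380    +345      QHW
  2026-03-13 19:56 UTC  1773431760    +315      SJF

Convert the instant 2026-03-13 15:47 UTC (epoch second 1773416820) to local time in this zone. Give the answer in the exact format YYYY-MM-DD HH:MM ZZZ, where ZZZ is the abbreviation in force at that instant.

Query: 2026-03-13 15:47 UTC
Rule 3/4 (QHW, +05:45): 2025-08-10 13:43 UTC ≤ query < 2026-03-13 19:56 UTC
15·60 + 47 + 345 = 1292 min
1292 = 0·1440 + 1292; 1292 = 21·60 + 32 → 21:32, same day
→ 2026-03-13 21:32 QHW

2026-03-13 21:32 QHW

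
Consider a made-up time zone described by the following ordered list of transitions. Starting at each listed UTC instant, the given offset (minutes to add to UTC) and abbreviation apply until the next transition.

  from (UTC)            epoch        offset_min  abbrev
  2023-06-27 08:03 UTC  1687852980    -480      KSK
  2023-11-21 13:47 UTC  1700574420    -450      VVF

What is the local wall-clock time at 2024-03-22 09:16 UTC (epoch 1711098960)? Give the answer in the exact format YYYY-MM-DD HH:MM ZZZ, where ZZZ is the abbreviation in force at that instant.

Query: 2024-03-22 09:16 UTC
Rule 2/2 (VVF, -07:30): 2023-11-21 13:47 UTC ≤ query < +∞
9·60 + 16 - 450 = 106 min
106 = 0·1440 + 106; 106 = 1·60 + 46 → 01:46, same day
→ 2024-03-22 01:46 VVF

2024-03-22 01:46 VVF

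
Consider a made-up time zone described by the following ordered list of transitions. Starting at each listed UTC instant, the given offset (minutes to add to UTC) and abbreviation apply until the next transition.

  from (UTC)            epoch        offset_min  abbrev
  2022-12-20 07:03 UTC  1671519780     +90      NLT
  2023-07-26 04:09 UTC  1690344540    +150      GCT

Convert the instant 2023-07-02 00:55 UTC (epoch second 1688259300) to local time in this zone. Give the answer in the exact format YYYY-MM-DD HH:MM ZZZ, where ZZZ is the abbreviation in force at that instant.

Query: 2023-07-02 00:55 UTC
Rule 1/2 (NLT, +01:30): 2022-12-20 07:03 UTC ≤ query < 2023-07-26 04:09 UTC
0·60 + 55 + 90 = 145 min
145 = 0·1440 + 145; 145 = 2·60 + 25 → 02:25, same day
→ 2023-07-02 02:25 NLT

2023-07-02 02:25 NLT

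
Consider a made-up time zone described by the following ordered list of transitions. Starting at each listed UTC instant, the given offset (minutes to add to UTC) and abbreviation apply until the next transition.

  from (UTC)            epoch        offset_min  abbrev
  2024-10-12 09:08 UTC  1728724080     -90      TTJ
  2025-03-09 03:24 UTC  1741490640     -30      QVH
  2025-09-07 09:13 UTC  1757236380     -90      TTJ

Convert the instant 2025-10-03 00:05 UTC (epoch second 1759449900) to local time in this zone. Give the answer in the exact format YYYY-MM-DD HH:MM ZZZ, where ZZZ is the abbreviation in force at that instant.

2025-10-02 22:35 TTJ

Query: 2025-10-03 00:05 UTC
Rule 3/3 (TTJ, -01:30): 2025-09-07 09:13 UTC ≤ query < +∞
0·60 + 5 - 90 = -85 min
-85 = -1·1440 + 1355; 1355 = 22·60 + 35 → 22:35, 2025-10-03 - 1 day = 2025-10-02
→ 2025-10-02 22:35 TTJ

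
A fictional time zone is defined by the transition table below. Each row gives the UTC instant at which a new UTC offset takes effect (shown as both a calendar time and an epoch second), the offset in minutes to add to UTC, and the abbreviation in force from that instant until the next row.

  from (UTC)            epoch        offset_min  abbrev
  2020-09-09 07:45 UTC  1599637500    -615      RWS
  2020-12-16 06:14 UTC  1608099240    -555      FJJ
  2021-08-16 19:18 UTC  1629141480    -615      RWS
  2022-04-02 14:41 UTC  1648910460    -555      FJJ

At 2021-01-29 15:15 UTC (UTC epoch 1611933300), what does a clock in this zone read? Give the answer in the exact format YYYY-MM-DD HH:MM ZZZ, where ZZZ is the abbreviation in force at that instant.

Query: 2021-01-29 15:15 UTC
Rule 2/4 (FJJ, -09:15): 2020-12-16 06:14 UTC ≤ query < 2021-08-16 19:18 UTC
15·60 + 15 - 555 = 360 min
360 = 0·1440 + 360; 360 = 6·60 + 0 → 06:00, same day
→ 2021-01-29 06:00 FJJ

2021-01-29 06:00 FJJ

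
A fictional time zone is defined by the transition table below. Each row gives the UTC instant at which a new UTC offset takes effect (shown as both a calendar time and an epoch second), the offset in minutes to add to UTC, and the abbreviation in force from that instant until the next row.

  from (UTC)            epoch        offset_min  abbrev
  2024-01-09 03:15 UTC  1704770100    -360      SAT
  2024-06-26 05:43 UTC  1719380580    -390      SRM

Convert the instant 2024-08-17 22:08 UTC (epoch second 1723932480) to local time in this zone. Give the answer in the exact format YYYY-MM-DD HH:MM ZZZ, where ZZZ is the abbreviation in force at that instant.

2024-08-17 15:38 SRM

Query: 2024-08-17 22:08 UTC
Rule 2/2 (SRM, -06:30): 2024-06-26 05:43 UTC ≤ query < +∞
22·60 + 8 - 390 = 938 min
938 = 0·1440 + 938; 938 = 15·60 + 38 → 15:38, same day
→ 2024-08-17 15:38 SRM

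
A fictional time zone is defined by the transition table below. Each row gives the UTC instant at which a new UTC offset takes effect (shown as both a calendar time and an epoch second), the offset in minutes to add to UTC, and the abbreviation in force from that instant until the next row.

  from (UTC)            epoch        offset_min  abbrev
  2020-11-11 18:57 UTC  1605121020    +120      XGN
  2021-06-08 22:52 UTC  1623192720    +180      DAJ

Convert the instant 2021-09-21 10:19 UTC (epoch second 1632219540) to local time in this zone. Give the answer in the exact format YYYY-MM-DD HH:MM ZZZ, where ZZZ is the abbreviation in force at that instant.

2021-09-21 13:19 DAJ

Query: 2021-09-21 10:19 UTC
Rule 2/2 (DAJ, +03:00): 2021-06-08 22:52 UTC ≤ query < +∞
10·60 + 19 + 180 = 799 min
799 = 0·1440 + 799; 799 = 13·60 + 19 → 13:19, same day
→ 2021-09-21 13:19 DAJ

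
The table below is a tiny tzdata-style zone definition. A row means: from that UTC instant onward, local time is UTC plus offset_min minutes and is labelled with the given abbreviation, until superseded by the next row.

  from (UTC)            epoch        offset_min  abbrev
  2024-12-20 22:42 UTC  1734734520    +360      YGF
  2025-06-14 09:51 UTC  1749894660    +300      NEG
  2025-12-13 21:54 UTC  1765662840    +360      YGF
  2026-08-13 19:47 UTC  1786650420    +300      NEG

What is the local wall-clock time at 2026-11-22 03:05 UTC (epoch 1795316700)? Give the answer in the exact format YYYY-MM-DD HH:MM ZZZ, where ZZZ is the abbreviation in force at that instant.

Query: 2026-11-22 03:05 UTC
Rule 4/4 (NEG, +05:00): 2026-08-13 19:47 UTC ≤ query < +∞
3·60 + 5 + 300 = 485 min
485 = 0·1440 + 485; 485 = 8·60 + 5 → 08:05, same day
→ 2026-11-22 08:05 NEG

2026-11-22 08:05 NEG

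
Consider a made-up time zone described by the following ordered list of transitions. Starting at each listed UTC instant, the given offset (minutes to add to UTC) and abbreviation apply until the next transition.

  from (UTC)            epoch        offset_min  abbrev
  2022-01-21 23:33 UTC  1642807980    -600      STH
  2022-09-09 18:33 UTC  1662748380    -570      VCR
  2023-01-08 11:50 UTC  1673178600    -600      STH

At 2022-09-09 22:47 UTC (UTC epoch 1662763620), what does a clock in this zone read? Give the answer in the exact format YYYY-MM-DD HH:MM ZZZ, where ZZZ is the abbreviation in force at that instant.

2022-09-09 13:17 VCR

Query: 2022-09-09 22:47 UTC
Rule 2/3 (VCR, -09:30): 2022-09-09 18:33 UTC ≤ query < 2023-01-08 11:50 UTC
22·60 + 47 - 570 = 797 min
797 = 0·1440 + 797; 797 = 13·60 + 17 → 13:17, same day
→ 2022-09-09 13:17 VCR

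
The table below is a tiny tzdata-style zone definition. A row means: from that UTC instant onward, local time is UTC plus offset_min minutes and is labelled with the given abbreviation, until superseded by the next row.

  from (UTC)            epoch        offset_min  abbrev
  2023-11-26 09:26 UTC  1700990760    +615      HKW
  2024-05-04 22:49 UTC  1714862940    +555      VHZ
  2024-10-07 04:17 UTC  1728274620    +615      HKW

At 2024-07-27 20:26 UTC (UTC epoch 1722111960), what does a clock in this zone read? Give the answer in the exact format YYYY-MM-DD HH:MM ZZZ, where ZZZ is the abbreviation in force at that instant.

Query: 2024-07-27 20:26 UTC
Rule 2/3 (VHZ, +09:15): 2024-05-04 22:49 UTC ≤ query < 2024-10-07 04:17 UTC
20·60 + 26 + 555 = 1781 min
1781 = 1·1440 + 341; 341 = 5·60 + 41 → 05:41, 2024-07-27 + 1 day = 2024-07-28
→ 2024-07-28 05:41 VHZ

2024-07-28 05:41 VHZ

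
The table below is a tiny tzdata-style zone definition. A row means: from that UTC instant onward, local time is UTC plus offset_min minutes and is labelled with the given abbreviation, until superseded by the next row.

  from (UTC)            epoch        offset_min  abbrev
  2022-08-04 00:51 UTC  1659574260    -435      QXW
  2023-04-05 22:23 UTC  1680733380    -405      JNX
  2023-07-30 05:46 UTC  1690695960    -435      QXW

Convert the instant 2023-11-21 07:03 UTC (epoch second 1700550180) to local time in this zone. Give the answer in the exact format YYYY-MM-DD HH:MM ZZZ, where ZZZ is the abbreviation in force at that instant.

Query: 2023-11-21 07:03 UTC
Rule 3/3 (QXW, -07:15): 2023-07-30 05:46 UTC ≤ query < +∞
7·60 + 3 - 435 = -12 min
-12 = -1·1440 + 1428; 1428 = 23·60 + 48 → 23:48, 2023-11-21 - 1 day = 2023-11-20
→ 2023-11-20 23:48 QXW

2023-11-20 23:48 QXW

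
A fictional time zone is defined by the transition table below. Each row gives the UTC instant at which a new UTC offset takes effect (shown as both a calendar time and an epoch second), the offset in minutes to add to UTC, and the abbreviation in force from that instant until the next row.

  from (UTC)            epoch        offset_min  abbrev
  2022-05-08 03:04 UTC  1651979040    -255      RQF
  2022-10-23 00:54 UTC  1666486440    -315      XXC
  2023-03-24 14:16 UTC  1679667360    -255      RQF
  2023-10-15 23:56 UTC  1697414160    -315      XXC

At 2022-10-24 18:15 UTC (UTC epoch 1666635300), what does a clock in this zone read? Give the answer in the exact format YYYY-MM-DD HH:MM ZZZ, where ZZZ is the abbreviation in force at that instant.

Query: 2022-10-24 18:15 UTC
Rule 2/4 (XXC, -05:15): 2022-10-23 00:54 UTC ≤ query < 2023-03-24 14:16 UTC
18·60 + 15 - 315 = 780 min
780 = 0·1440 + 780; 780 = 13·60 + 0 → 13:00, same day
→ 2022-10-24 13:00 XXC

2022-10-24 13:00 XXC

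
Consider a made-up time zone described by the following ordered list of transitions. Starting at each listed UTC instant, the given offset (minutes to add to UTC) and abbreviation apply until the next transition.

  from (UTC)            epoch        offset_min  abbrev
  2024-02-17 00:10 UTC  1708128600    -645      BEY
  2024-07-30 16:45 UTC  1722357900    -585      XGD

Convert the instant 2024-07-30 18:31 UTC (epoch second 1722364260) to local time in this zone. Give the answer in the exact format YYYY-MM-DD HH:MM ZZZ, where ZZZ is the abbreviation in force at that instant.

2024-07-30 08:46 XGD

Query: 2024-07-30 18:31 UTC
Rule 2/2 (XGD, -09:45): 2024-07-30 16:45 UTC ≤ query < +∞
18·60 + 31 - 585 = 526 min
526 = 0·1440 + 526; 526 = 8·60 + 46 → 08:46, same day
→ 2024-07-30 08:46 XGD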